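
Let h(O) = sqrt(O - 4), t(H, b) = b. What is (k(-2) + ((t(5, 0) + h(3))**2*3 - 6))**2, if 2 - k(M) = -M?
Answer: 81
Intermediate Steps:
k(M) = 2 + M (k(M) = 2 - (-1)*M = 2 + M)
h(O) = sqrt(-4 + O)
(k(-2) + ((t(5, 0) + h(3))**2*3 - 6))**2 = ((2 - 2) + ((0 + sqrt(-4 + 3))**2*3 - 6))**2 = (0 + ((0 + sqrt(-1))**2*3 - 6))**2 = (0 + ((0 + I)**2*3 - 6))**2 = (0 + (I**2*3 - 6))**2 = (0 + (-1*3 - 6))**2 = (0 + (-3 - 6))**2 = (0 - 9)**2 = (-9)**2 = 81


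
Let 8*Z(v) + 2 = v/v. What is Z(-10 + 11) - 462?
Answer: -3697/8 ≈ -462.13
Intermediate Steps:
Z(v) = -1/8 (Z(v) = -1/4 + (v/v)/8 = -1/4 + (1/8)*1 = -1/4 + 1/8 = -1/8)
Z(-10 + 11) - 462 = -1/8 - 462 = -3697/8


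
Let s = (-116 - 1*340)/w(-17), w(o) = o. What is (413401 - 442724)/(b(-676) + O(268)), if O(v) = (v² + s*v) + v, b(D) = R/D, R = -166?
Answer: -168489958/455548347 ≈ -0.36986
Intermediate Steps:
s = 456/17 (s = (-116 - 1*340)/(-17) = (-116 - 340)*(-1/17) = -456*(-1/17) = 456/17 ≈ 26.824)
b(D) = -166/D
O(v) = v² + 473*v/17 (O(v) = (v² + 456*v/17) + v = v² + 473*v/17)
(413401 - 442724)/(b(-676) + O(268)) = (413401 - 442724)/(-166/(-676) + (1/17)*268*(473 + 17*268)) = -29323/(-166*(-1/676) + (1/17)*268*(473 + 4556)) = -29323/(83/338 + (1/17)*268*5029) = -29323/(83/338 + 1347772/17) = -29323/455548347/5746 = -29323*5746/455548347 = -168489958/455548347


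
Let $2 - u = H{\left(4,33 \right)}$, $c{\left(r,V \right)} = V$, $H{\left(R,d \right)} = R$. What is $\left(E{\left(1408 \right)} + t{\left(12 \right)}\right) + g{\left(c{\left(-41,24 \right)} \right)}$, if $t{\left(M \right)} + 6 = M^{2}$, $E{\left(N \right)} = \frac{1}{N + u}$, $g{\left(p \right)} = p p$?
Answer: $\frac{1003885}{1406} \approx 714.0$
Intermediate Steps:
$g{\left(p \right)} = p^{2}$
$u = -2$ ($u = 2 - 4 = -2$)
$E{\left(N \right)} = \frac{1}{-2 + N}$ ($E{\left(N \right)} = \frac{1}{N - 2} = \frac{1}{-2 + N}$)
$t{\left(M \right)} = -6 + M^{2}$
$\left(E{\left(1408 \right)} + t{\left(12 \right)}\right) + g{\left(c{\left(-41,24 \right)} \right)} = \left(\frac{1}{-2 + 1408} - \left(6 - 12^{2}\right)\right) + 24^{2} = \left(\frac{1}{1406} + \left(-6 + 144\right)\right) + 576 = \left(\frac{1}{1406} + 138\right) + 576 = \frac{194029}{1406} + 576 = \frac{1003885}{1406}$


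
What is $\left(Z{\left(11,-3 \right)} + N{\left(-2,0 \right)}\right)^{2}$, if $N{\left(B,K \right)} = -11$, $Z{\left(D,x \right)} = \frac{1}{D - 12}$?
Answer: $144$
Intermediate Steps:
$Z{\left(D,x \right)} = \frac{1}{-12 + D}$
$\left(Z{\left(11,-3 \right)} + N{\left(-2,0 \right)}\right)^{2} = \left(\frac{1}{-12 + 11} - 11\right)^{2} = \left(\frac{1}{-1} - 11\right)^{2} = \left(-1 - 11\right)^{2} = \left(-12\right)^{2} = 144$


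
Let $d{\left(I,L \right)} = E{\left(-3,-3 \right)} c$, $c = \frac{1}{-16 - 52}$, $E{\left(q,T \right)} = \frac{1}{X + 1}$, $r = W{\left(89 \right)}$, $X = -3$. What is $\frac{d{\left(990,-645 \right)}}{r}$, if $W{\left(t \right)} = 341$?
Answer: $\frac{1}{46376} \approx 2.1563 \cdot 10^{-5}$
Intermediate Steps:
$r = 341$
$E{\left(q,T \right)} = - \frac{1}{2}$ ($E{\left(q,T \right)} = \frac{1}{-3 + 1} = \frac{1}{-2} = - \frac{1}{2}$)
$c = - \frac{1}{68}$ ($c = \frac{1}{-68} = - \frac{1}{68} \approx -0.014706$)
$d{\left(I,L \right)} = \frac{1}{136}$ ($d{\left(I,L \right)} = \left(- \frac{1}{2}\right) \left(- \frac{1}{68}\right) = \frac{1}{136}$)
$\frac{d{\left(990,-645 \right)}}{r} = \frac{1}{136 \cdot 341} = \frac{1}{136} \cdot \frac{1}{341} = \frac{1}{46376}$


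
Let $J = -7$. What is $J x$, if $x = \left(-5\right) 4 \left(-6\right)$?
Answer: $-840$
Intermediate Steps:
$x = 120$ ($x = \left(-20\right) \left(-6\right) = 120$)
$J x = \left(-7\right) 120 = -840$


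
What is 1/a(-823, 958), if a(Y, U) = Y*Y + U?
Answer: 1/678287 ≈ 1.4743e-6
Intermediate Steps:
a(Y, U) = U + Y² (a(Y, U) = Y² + U = U + Y²)
1/a(-823, 958) = 1/(958 + (-823)²) = 1/(958 + 677329) = 1/678287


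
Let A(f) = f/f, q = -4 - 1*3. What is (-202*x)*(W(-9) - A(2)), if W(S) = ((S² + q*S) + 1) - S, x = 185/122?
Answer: -2858805/61 ≈ -46866.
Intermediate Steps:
x = 185/122 (x = 185*(1/122) = 185/122 ≈ 1.5164)
q = -7 (q = -4 - 3 = -7)
A(f) = 1
W(S) = 1 + S² - 8*S (W(S) = ((S² - 7*S) + 1) - S = (1 + S² - 7*S) - S = 1 + S² - 8*S)
(-202*x)*(W(-9) - A(2)) = (-202*185/122)*((1 + (-9)² - 8*(-9)) - 1*1) = -18685*((1 + 81 + 72) - 1)/61 = -18685*(154 - 1)/61 = -18685/61*153 = -2858805/61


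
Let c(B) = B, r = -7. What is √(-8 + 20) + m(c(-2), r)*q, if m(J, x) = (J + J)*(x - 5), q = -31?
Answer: -1488 + 2*√3 ≈ -1484.5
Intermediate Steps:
m(J, x) = 2*J*(-5 + x) (m(J, x) = (2*J)*(-5 + x) = 2*J*(-5 + x))
√(-8 + 20) + m(c(-2), r)*q = √(-8 + 20) + (2*(-2)*(-5 - 7))*(-31) = √12 + (2*(-2)*(-12))*(-31) = 2*√3 + 48*(-31) = 2*√3 - 1488 = -1488 + 2*√3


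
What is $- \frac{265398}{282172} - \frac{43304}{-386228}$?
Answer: $- \frac{11285620307}{13622840902} \approx -0.82843$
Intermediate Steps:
$- \frac{265398}{282172} - \frac{43304}{-386228} = \left(-265398\right) \frac{1}{282172} - - \frac{10826}{96557} = - \frac{132699}{141086} + \frac{10826}{96557} = - \frac{11285620307}{13622840902}$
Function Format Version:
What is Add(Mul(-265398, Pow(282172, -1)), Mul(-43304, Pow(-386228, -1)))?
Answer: Rational(-11285620307, 13622840902) ≈ -0.82843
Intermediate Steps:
Add(Mul(-265398, Pow(282172, -1)), Mul(-43304, Pow(-386228, -1))) = Add(Mul(-265398, Rational(1, 282172)), Mul(-43304, Rational(-1, 386228))) = Add(Rational(-132699, 141086), Rational(10826, 96557)) = Rational(-11285620307, 13622840902)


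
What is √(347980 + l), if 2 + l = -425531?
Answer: 3*I*√8617 ≈ 278.48*I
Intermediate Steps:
l = -425533 (l = -2 - 425531 = -425533)
√(347980 + l) = √(347980 - 425533) = √(-77553) = 3*I*√8617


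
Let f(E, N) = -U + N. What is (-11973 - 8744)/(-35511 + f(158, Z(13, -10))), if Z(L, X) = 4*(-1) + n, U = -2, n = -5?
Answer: 20717/35518 ≈ 0.58328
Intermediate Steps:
Z(L, X) = -9 (Z(L, X) = 4*(-1) - 5 = -4 - 5 = -9)
f(E, N) = 2 + N (f(E, N) = -1*(-2) + N = 2 + N)
(-11973 - 8744)/(-35511 + f(158, Z(13, -10))) = (-11973 - 8744)/(-35511 + (2 - 9)) = -20717/(-35511 - 7) = -20717/(-35518) = -20717*(-1/35518) = 20717/35518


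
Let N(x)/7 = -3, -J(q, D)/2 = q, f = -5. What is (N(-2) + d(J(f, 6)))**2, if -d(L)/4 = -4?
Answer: 25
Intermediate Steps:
J(q, D) = -2*q
N(x) = -21 (N(x) = 7*(-3) = -21)
d(L) = 16 (d(L) = -4*(-4) = 16)
(N(-2) + d(J(f, 6)))**2 = (-21 + 16)**2 = (-5)**2 = 25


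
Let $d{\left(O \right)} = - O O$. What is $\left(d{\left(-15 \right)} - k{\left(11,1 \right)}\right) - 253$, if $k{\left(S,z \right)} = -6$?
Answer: $-472$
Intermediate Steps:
$d{\left(O \right)} = - O^{2}$
$\left(d{\left(-15 \right)} - k{\left(11,1 \right)}\right) - 253 = \left(- \left(-15\right)^{2} - -6\right) - 253 = \left(\left(-1\right) 225 + 6\right) - 253 = \left(-225 + 6\right) - 253 = -219 - 253 = -472$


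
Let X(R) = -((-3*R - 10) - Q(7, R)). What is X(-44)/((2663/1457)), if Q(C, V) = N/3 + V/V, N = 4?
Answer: -523063/7989 ≈ -65.473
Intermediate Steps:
Q(C, V) = 7/3 (Q(C, V) = 4/3 + V/V = 4*(⅓) + 1 = 4/3 + 1 = 7/3)
X(R) = 37/3 + 3*R (X(R) = -((-3*R - 10) - 1*7/3) = -((-10 - 3*R) - 7/3) = -(-37/3 - 3*R) = 37/3 + 3*R)
X(-44)/((2663/1457)) = (37/3 + 3*(-44))/((2663/1457)) = (37/3 - 132)/((2663*(1/1457))) = -359/(3*2663/1457) = -359/3*1457/2663 = -523063/7989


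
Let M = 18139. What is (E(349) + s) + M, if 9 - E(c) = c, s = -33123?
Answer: -15324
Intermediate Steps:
E(c) = 9 - c
(E(349) + s) + M = ((9 - 1*349) - 33123) + 18139 = ((9 - 349) - 33123) + 18139 = (-340 - 33123) + 18139 = -33463 + 18139 = -15324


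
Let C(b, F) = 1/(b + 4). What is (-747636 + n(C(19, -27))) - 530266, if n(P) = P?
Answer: -29391745/23 ≈ -1.2779e+6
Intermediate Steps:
C(b, F) = 1/(4 + b)
(-747636 + n(C(19, -27))) - 530266 = (-747636 + 1/(4 + 19)) - 530266 = (-747636 + 1/23) - 530266 = -17195627/23 - 530266 = -29391745/23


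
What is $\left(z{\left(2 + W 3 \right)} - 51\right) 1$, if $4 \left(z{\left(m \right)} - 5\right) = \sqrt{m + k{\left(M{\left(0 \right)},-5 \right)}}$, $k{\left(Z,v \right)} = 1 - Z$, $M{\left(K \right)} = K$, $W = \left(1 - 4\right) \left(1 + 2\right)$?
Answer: $-46 + \frac{i \sqrt{6}}{2} \approx -46.0 + 1.2247 i$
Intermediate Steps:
$W = -9$ ($W = \left(-3\right) 3 = -9$)
$z{\left(m \right)} = 5 + \frac{\sqrt{1 + m}}{4}$ ($z{\left(m \right)} = 5 + \frac{\sqrt{m + \left(1 - 0\right)}}{4} = 5 + \frac{\sqrt{m + \left(1 + 0\right)}}{4} = 5 + \frac{\sqrt{m + 1}}{4} = 5 + \frac{\sqrt{1 + m}}{4}$)
$\left(z{\left(2 + W 3 \right)} - 51\right) 1 = \left(\left(5 + \frac{\sqrt{1 + \left(2 - 27\right)}}{4}\right) - 51\right) 1 = \left(\left(5 + \frac{\sqrt{1 - 25}}{4}\right) - 51\right) 1 = \left(\left(5 + \frac{\sqrt{-24}}{4}\right) - 51\right) 1 = \left(\left(5 + \frac{2 i \sqrt{6}}{4}\right) - 51\right) 1 = \left(\left(5 + \frac{i \sqrt{6}}{2}\right) - 51\right) 1 = \left(-46 + \frac{i \sqrt{6}}{2}\right) 1 = -46 + \frac{i \sqrt{6}}{2}$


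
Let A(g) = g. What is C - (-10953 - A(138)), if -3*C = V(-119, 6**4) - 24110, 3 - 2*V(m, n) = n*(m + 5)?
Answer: -32981/6 ≈ -5496.8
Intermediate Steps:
V(m, n) = 3/2 - n*(5 + m)/2 (V(m, n) = 3/2 - n*(m + 5)/2 = 3/2 - n*(5 + m)/2)
C = -99527/6 (C = -((3/2 - 5/2*6**4 - 1/2*(-119)*6**4) - 24110)/3 = -((3/2 - 5/2*1296 - 1/2*(-119)*1296) - 24110)/3 = -((3/2 - 3240 + 77112) - 24110)/3 = -(147747/2 - 24110)/3 = -1/3*99527/2 = -99527/6 ≈ -16588.)
C - (-10953 - A(138)) = -99527/6 - (-10953 - 1*138) = -99527/6 - (-10953 - 138) = -99527/6 - 1*(-11091) = -99527/6 + 11091 = -32981/6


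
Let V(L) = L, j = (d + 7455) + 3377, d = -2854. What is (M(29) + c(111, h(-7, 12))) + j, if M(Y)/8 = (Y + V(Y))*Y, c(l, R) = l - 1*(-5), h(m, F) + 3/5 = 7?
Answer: 21550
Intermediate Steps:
h(m, F) = 32/5 (h(m, F) = -⅗ + 7 = 32/5)
j = 7978 (j = (-2854 + 7455) + 3377 = 4601 + 3377 = 7978)
c(l, R) = 5 + l (c(l, R) = l + 5 = 5 + l)
M(Y) = 16*Y² (M(Y) = 8*((Y + Y)*Y) = 8*((2*Y)*Y) = 8*(2*Y²) = 16*Y²)
(M(29) + c(111, h(-7, 12))) + j = (16*29² + (5 + 111)) + 7978 = (16*841 + 116) + 7978 = (13456 + 116) + 7978 = 13572 + 7978 = 21550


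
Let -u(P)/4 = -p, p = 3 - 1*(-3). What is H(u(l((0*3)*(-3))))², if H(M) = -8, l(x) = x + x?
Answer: 64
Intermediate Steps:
p = 6 (p = 3 + 3 = 6)
l(x) = 2*x
u(P) = 24 (u(P) = -(-4)*6 = -4*(-6) = 24)
H(u(l((0*3)*(-3))))² = (-8)² = 64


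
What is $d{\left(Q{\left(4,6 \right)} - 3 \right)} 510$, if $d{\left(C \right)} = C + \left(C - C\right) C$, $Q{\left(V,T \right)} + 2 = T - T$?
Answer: $-2550$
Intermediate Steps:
$Q{\left(V,T \right)} = -2$ ($Q{\left(V,T \right)} = -2 + \left(T - T\right) = -2 + 0 = -2$)
$d{\left(C \right)} = C$ ($d{\left(C \right)} = C + 0 C = C + 0 = C$)
$d{\left(Q{\left(4,6 \right)} - 3 \right)} 510 = \left(-2 - 3\right) 510 = \left(-5\right) 510 = -2550$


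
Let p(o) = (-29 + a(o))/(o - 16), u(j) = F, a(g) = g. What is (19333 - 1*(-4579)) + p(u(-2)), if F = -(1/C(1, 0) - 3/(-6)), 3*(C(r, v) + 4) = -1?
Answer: 10115537/423 ≈ 23914.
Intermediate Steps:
C(r, v) = -13/3 (C(r, v) = -4 + (⅓)*(-1) = -4 - ⅓ = -13/3)
F = -7/26 (F = -(1/(-13/3) - 3/(-6)) = -(1*(-3/13) - 3*(-⅙)) = -(-3/13 + ½) = -1*7/26 = -7/26 ≈ -0.26923)
u(j) = -7/26
p(o) = (-29 + o)/(-16 + o) (p(o) = (-29 + o)/(o - 16) = (-29 + o)/(-16 + o))
(19333 - 1*(-4579)) + p(u(-2)) = (19333 - 1*(-4579)) + (-29 - 7/26)/(-16 - 7/26) = (19333 + 4579) - 761/26/(-423/26) = 23912 - 26/423*(-761/26) = 23912 + 761/423 = 10115537/423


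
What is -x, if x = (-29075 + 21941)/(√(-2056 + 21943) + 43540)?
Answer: 44373480/270815959 - 7134*√19887/1895711713 ≈ 0.16332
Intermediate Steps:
x = -7134/(43540 + √19887) (x = -7134/(√19887 + 43540) = -7134/(43540 + √19887) ≈ -0.16332)
-x = -(-44373480/270815959 + 7134*√19887/1895711713) = 44373480/270815959 - 7134*√19887/1895711713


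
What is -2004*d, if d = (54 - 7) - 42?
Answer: -10020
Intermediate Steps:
d = 5 (d = 47 - 42 = 5)
-2004*d = -2004*5 = -10020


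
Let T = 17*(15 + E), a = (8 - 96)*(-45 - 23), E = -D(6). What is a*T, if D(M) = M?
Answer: 915552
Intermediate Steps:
E = -6 (E = -1*6 = -6)
a = 5984 (a = -88*(-68) = 5984)
T = 153 (T = 17*(15 - 6) = 17*9 = 153)
a*T = 5984*153 = 915552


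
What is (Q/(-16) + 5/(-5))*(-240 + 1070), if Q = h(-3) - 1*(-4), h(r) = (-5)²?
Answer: -18675/8 ≈ -2334.4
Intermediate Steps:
h(r) = 25
Q = 29 (Q = 25 - 1*(-4) = 25 + 4 = 29)
(Q/(-16) + 5/(-5))*(-240 + 1070) = (29/(-16) + 5/(-5))*(-240 + 1070) = (29*(-1/16) + 5*(-⅕))*830 = (-29/16 - 1)*830 = -45/16*830 = -18675/8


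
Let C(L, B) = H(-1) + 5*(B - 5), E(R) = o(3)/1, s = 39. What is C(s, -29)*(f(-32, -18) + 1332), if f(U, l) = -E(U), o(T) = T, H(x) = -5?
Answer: -232575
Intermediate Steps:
E(R) = 3 (E(R) = 3/1 = 3*1 = 3)
C(L, B) = -30 + 5*B (C(L, B) = -5 + 5*(B - 5) = -5 + 5*(-5 + B) = -5 + (-25 + 5*B) = -30 + 5*B)
f(U, l) = -3 (f(U, l) = -1*3 = -3)
C(s, -29)*(f(-32, -18) + 1332) = (-30 + 5*(-29))*(-3 + 1332) = (-30 - 145)*1329 = -175*1329 = -232575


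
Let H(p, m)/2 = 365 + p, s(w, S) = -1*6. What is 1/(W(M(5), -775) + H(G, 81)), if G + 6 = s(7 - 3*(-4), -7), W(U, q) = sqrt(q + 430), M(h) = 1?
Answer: 706/498781 - I*sqrt(345)/498781 ≈ 0.0014155 - 3.7239e-5*I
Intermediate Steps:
s(w, S) = -6
W(U, q) = sqrt(430 + q)
G = -12 (G = -6 - 6 = -12)
H(p, m) = 730 + 2*p (H(p, m) = 2*(365 + p) = 730 + 2*p)
1/(W(M(5), -775) + H(G, 81)) = 1/(sqrt(430 - 775) + (730 + 2*(-12))) = 1/(sqrt(-345) + (730 - 24)) = 1/(I*sqrt(345) + 706) = 1/(706 + I*sqrt(345))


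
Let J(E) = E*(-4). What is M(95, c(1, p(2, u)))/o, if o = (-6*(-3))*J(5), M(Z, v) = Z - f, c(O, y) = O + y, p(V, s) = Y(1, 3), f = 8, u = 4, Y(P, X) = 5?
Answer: -29/120 ≈ -0.24167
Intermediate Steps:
J(E) = -4*E
p(V, s) = 5
M(Z, v) = -8 + Z (M(Z, v) = Z - 1*8 = Z - 8 = -8 + Z)
o = -360 (o = (-6*(-3))*(-4*5) = 18*(-20) = -360)
M(95, c(1, p(2, u)))/o = (-8 + 95)/(-360) = 87*(-1/360) = -29/120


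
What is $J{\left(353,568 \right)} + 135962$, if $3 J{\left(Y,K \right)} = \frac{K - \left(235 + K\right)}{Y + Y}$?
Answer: $\frac{287967281}{2118} \approx 1.3596 \cdot 10^{5}$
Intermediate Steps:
$J{\left(Y,K \right)} = - \frac{235}{6 Y}$ ($J{\left(Y,K \right)} = \frac{\left(K - \left(235 + K\right)\right) \frac{1}{Y + Y}}{3} = \frac{\left(-235\right) \frac{1}{2 Y}}{3} = \frac{\left(- \frac{235}{2}\right) \frac{1}{Y}}{3} = - \frac{235}{6 Y}$)
$J{\left(353,568 \right)} + 135962 = - \frac{235}{6 \cdot 353} + 135962 = \left(- \frac{235}{6}\right) \frac{1}{353} + 135962 = - \frac{235}{2118} + 135962 = \frac{287967281}{2118}$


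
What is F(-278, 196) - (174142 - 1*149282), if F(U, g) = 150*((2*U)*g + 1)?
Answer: -16371110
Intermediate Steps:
F(U, g) = 150 + 300*U*g (F(U, g) = 150*(2*U*g + 1) = 150*(1 + 2*U*g) = 150 + 300*U*g)
F(-278, 196) - (174142 - 1*149282) = (150 + 300*(-278)*196) - (174142 - 1*149282) = (150 - 16346400) - (174142 - 149282) = -16346250 - 1*24860 = -16346250 - 24860 = -16371110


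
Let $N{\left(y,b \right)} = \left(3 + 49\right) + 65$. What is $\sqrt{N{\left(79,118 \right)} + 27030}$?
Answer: $\sqrt{27147} \approx 164.76$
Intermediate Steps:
$N{\left(y,b \right)} = 117$ ($N{\left(y,b \right)} = 52 + 65 = 117$)
$\sqrt{N{\left(79,118 \right)} + 27030} = \sqrt{117 + 27030} = \sqrt{27147}$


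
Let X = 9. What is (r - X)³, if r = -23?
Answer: -32768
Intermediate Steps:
(r - X)³ = (-23 - 1*9)³ = (-23 - 9)³ = (-32)³ = -32768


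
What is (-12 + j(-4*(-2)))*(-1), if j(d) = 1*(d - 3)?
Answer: 7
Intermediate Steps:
j(d) = -3 + d (j(d) = 1*(-3 + d) = -3 + d)
(-12 + j(-4*(-2)))*(-1) = (-12 + (-3 - 4*(-2)))*(-1) = (-12 + (-3 + 8))*(-1) = (-12 + 5)*(-1) = -7*(-1) = 7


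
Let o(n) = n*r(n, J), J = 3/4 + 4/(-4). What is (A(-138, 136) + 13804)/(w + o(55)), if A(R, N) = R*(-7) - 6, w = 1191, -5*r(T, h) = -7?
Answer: 3691/317 ≈ 11.644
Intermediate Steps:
J = -1/4 (J = 3*(1/4) + 4*(-1/4) = 3/4 - 1 = -1/4 ≈ -0.25000)
r(T, h) = 7/5 (r(T, h) = -1/5*(-7) = 7/5)
A(R, N) = -6 - 7*R (A(R, N) = -7*R - 6 = -6 - 7*R)
o(n) = 7*n/5 (o(n) = n*(7/5) = 7*n/5)
(A(-138, 136) + 13804)/(w + o(55)) = ((-6 - 7*(-138)) + 13804)/(1191 + (7/5)*55) = ((-6 + 966) + 13804)/(1191 + 77) = (960 + 13804)/1268 = 14764*(1/1268) = 3691/317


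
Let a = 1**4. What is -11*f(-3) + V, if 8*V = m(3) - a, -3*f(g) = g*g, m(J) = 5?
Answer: 67/2 ≈ 33.500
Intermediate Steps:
f(g) = -g**2/3 (f(g) = -g*g/3 = -g**2/3)
a = 1
V = 1/2 (V = (5 - 1*1)/8 = (5 - 1)/8 = (1/8)*4 = 1/2 ≈ 0.50000)
-11*f(-3) + V = -(-11)*(-3)**2/3 + 1/2 = -(-11)*9/3 + 1/2 = -11*(-3) + 1/2 = 33 + 1/2 = 67/2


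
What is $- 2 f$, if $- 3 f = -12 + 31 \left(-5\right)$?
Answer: $- \frac{334}{3} \approx -111.33$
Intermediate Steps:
$f = \frac{167}{3}$ ($f = - \frac{-12 + 31 \left(-5\right)}{3} = - \frac{-12 - 155}{3} = \left(- \frac{1}{3}\right) \left(-167\right) = \frac{167}{3} \approx 55.667$)
$- 2 f = \left(-2\right) \frac{167}{3} = - \frac{334}{3}$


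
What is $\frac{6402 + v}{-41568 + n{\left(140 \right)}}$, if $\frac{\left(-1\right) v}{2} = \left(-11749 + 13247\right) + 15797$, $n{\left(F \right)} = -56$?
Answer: $\frac{7047}{10406} \approx 0.67721$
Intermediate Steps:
$v = -34590$ ($v = - 2 \left(\left(-11749 + 13247\right) + 15797\right) = - 2 \left(1498 + 15797\right) = \left(-2\right) 17295 = -34590$)
$\frac{6402 + v}{-41568 + n{\left(140 \right)}} = \frac{6402 - 34590}{-41568 - 56} = - \frac{28188}{-41624} = \left(-28188\right) \left(- \frac{1}{41624}\right) = \frac{7047}{10406}$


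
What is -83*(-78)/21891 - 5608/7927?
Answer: -23815110/57843319 ≈ -0.41172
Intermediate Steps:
-83*(-78)/21891 - 5608/7927 = 6474*(1/21891) - 5608*1/7927 = 2158/7297 - 5608/7927 = -23815110/57843319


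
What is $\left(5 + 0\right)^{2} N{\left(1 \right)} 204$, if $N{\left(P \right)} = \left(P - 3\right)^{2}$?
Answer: $20400$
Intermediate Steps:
$N{\left(P \right)} = \left(-3 + P\right)^{2}$
$\left(5 + 0\right)^{2} N{\left(1 \right)} 204 = \left(5 + 0\right)^{2} \left(-3 + 1\right)^{2} \cdot 204 = 5^{2} \left(-2\right)^{2} \cdot 204 = 25 \cdot 4 \cdot 204 = 100 \cdot 204 = 20400$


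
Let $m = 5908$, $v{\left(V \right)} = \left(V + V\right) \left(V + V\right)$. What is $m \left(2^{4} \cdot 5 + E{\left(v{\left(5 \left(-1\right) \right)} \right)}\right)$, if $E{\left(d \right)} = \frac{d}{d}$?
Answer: $478548$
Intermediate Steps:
$v{\left(V \right)} = 4 V^{2}$ ($v{\left(V \right)} = 2 V 2 V = 4 V^{2}$)
$E{\left(d \right)} = 1$
$m \left(2^{4} \cdot 5 + E{\left(v{\left(5 \left(-1\right) \right)} \right)}\right) = 5908 \left(2^{4} \cdot 5 + 1\right) = 5908 \left(16 \cdot 5 + 1\right) = 5908 \left(80 + 1\right) = 5908 \cdot 81 = 478548$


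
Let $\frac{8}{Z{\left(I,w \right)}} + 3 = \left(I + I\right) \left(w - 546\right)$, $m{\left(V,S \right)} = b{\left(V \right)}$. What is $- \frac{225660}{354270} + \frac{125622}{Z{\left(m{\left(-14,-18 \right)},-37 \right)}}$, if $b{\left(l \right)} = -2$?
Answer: $\frac{1727501015483}{47236} \approx 3.6572 \cdot 10^{7}$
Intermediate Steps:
$m{\left(V,S \right)} = -2$
$Z{\left(I,w \right)} = \frac{8}{-3 + 2 I \left(-546 + w\right)}$ ($Z{\left(I,w \right)} = \frac{8}{-3 + \left(I + I\right) \left(w - 546\right)} = \frac{8}{-3 + 2 I \left(-546 + w\right)}$)
$- \frac{225660}{354270} + \frac{125622}{Z{\left(m{\left(-14,-18 \right)},-37 \right)}} = - \frac{225660}{354270} + \frac{125622}{8 \frac{1}{-3 - -2184 + 2 \left(-2\right) \left(-37\right)}} = \left(-225660\right) \frac{1}{354270} + \frac{125622}{8 \frac{1}{-3 + 2184 + 148}} = - \frac{7522}{11809} + \frac{125622}{8 \cdot \frac{1}{2329}} = - \frac{7522}{11809} + \frac{125622}{\frac{8}{2329}} = - \frac{7522}{11809} + 125622 \cdot \frac{2329}{8} = - \frac{7522}{11809} + \frac{146286819}{4} = \frac{1727501015483}{47236}$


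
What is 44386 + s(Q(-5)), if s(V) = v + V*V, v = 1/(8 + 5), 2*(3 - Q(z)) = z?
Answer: 2309649/52 ≈ 44416.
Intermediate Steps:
Q(z) = 3 - z/2
v = 1/13 ≈ 0.076923
s(V) = 1/13 + V² (s(V) = 1/13 + V*V = 1/13 + V²)
44386 + s(Q(-5)) = 44386 + (1/13 + (3 - ½*(-5))²) = 44386 + (1/13 + (3 + 5/2)²) = 44386 + (1/13 + (11/2)²) = 44386 + (1/13 + 121/4) = 44386 + 1577/52 = 2309649/52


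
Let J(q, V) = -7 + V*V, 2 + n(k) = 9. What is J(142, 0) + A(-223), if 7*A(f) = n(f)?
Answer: -6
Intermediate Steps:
n(k) = 7 (n(k) = -2 + 9 = 7)
A(f) = 1 (A(f) = (⅐)*7 = 1)
J(q, V) = -7 + V²
J(142, 0) + A(-223) = (-7 + 0²) + 1 = (-7 + 0) + 1 = -7 + 1 = -6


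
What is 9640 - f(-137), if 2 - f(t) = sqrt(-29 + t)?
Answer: 9638 + I*sqrt(166) ≈ 9638.0 + 12.884*I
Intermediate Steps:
f(t) = 2 - sqrt(-29 + t)
9640 - f(-137) = 9640 - (2 - sqrt(-29 - 137)) = 9640 - (2 - sqrt(-166)) = 9640 - (2 - I*sqrt(166)) = 9640 + (-2 + I*sqrt(166)) = 9638 + I*sqrt(166)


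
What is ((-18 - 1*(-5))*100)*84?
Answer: -109200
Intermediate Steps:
((-18 - 1*(-5))*100)*84 = ((-18 + 5)*100)*84 = -13*100*84 = -1300*84 = -109200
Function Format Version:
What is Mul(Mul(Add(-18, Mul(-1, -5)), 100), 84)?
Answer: -109200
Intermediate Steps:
Mul(Mul(Add(-18, Mul(-1, -5)), 100), 84) = Mul(Mul(Add(-18, 5), 100), 84) = Mul(Mul(-13, 100), 84) = Mul(-1300, 84) = -109200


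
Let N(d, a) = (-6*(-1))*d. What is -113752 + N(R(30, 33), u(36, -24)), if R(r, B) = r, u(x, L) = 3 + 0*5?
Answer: -113572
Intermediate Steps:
u(x, L) = 3 (u(x, L) = 3 + 0 = 3)
N(d, a) = 6*d
-113752 + N(R(30, 33), u(36, -24)) = -113752 + 6*30 = -113752 + 180 = -113572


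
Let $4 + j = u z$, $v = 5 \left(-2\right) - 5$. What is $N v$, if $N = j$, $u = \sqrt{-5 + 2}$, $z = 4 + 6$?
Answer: $60 - 150 i \sqrt{3} \approx 60.0 - 259.81 i$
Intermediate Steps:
$z = 10$
$u = i \sqrt{3}$ ($u = \sqrt{-3} = i \sqrt{3} \approx 1.732 i$)
$v = -15$ ($v = -10 - 5 = -15$)
$j = -4 + 10 i \sqrt{3}$ ($j = -4 + i \sqrt{3} \cdot 10 = -4 + 10 i \sqrt{3} \approx -4.0 + 17.32 i$)
$N = -4 + 10 i \sqrt{3} \approx -4.0 + 17.32 i$
$N v = \left(-4 + 10 i \sqrt{3}\right) \left(-15\right) = 60 - 150 i \sqrt{3}$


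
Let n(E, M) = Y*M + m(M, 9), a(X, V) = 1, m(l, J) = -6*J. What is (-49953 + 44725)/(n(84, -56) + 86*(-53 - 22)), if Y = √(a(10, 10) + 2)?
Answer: 354197/440548 - 9149*√3/1321644 ≈ 0.79200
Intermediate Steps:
Y = √3 (Y = √(1 + 2) = √3 ≈ 1.7320)
n(E, M) = -54 + M*√3 (n(E, M) = √3*M - 6*9 = M*√3 - 54 = -54 + M*√3)
(-49953 + 44725)/(n(84, -56) + 86*(-53 - 22)) = (-49953 + 44725)/((-54 - 56*√3) + 86*(-53 - 22)) = -5228/((-54 - 56*√3) + 86*(-75)) = -5228/((-54 - 56*√3) - 6450) = -5228/(-6504 - 56*√3)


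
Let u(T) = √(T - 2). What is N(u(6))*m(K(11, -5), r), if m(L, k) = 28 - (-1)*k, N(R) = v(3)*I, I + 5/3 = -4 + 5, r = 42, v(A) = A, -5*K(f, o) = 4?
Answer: -140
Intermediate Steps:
K(f, o) = -⅘ (K(f, o) = -⅕*4 = -⅘)
u(T) = √(-2 + T)
I = -⅔ (I = -5/3 + (-4 + 5) = -5/3 + 1 = -⅔ ≈ -0.66667)
N(R) = -2 (N(R) = 3*(-⅔) = -2)
m(L, k) = 28 + k
N(u(6))*m(K(11, -5), r) = -2*(28 + 42) = -2*70 = -140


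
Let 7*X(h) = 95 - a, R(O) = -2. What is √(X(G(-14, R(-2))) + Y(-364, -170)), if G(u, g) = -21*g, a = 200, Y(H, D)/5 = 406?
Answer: √2015 ≈ 44.889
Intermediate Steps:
Y(H, D) = 2030 (Y(H, D) = 5*406 = 2030)
X(h) = -15 (X(h) = (95 - 1*200)/7 = (95 - 200)/7 = (⅐)*(-105) = -15)
√(X(G(-14, R(-2))) + Y(-364, -170)) = √(-15 + 2030) = √2015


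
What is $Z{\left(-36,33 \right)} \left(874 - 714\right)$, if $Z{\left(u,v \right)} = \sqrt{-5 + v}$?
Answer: $320 \sqrt{7} \approx 846.64$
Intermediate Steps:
$Z{\left(-36,33 \right)} \left(874 - 714\right) = \sqrt{-5 + 33} \left(874 - 714\right) = \sqrt{28} \cdot 160 = 2 \sqrt{7} \cdot 160 = 320 \sqrt{7}$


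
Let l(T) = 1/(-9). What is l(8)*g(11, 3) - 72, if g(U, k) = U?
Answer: -659/9 ≈ -73.222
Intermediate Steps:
l(T) = -⅑ (l(T) = 1*(-⅑) = -⅑)
l(8)*g(11, 3) - 72 = -⅑*11 - 72 = -11/9 - 72 = -659/9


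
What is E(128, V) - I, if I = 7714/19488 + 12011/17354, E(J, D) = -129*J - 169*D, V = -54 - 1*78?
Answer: 2413557689/416496 ≈ 5794.9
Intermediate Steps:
V = -132 (V = -54 - 78 = -132)
E(J, D) = -169*D - 129*J
I = 453127/416496 (I = 7714*(1/19488) + 12011*(1/17354) = 19/48 + 12011/17354 = 453127/416496 ≈ 1.0879)
E(128, V) - I = (-169*(-132) - 129*128) - 1*453127/416496 = (22308 - 16512) - 453127/416496 = 5796 - 453127/416496 = 2413557689/416496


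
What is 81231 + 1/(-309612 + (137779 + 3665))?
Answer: 13660454807/168168 ≈ 81231.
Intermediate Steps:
81231 + 1/(-309612 + (137779 + 3665)) = 81231 + 1/(-309612 + 141444) = 81231 + 1/(-168168) = 81231 - 1/168168 = 13660454807/168168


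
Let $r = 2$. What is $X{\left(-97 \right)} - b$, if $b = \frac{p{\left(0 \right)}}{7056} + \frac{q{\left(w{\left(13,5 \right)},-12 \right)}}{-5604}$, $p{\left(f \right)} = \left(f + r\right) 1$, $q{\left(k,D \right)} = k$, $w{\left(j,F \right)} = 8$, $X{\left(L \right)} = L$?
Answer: $- \frac{159812987}{1647576} \approx -96.999$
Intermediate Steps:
$p{\left(f \right)} = 2 + f$ ($p{\left(f \right)} = \left(f + 2\right) 1 = \left(2 + f\right) 1 = 2 + f$)
$b = - \frac{1885}{1647576}$ ($b = \frac{2 + 0}{7056} + \frac{8}{-5604} = 2 \cdot \frac{1}{7056} + 8 \left(- \frac{1}{5604}\right) = \frac{1}{3528} - \frac{2}{1401} = - \frac{1885}{1647576} \approx -0.0011441$)
$X{\left(-97 \right)} - b = -97 - - \frac{1885}{1647576} = -97 + \frac{1885}{1647576} = - \frac{159812987}{1647576}$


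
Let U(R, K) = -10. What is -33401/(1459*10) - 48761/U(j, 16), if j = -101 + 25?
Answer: 35554449/7295 ≈ 4873.8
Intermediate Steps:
j = -76
-33401/(1459*10) - 48761/U(j, 16) = -33401/(1459*10) - 48761/(-10) = -33401/14590 - 48761*(-⅒) = -33401*1/14590 + 48761/10 = -33401/14590 + 48761/10 = 35554449/7295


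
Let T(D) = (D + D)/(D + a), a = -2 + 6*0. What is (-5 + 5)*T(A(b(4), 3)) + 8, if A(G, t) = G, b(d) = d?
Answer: 8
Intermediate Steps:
a = -2 (a = -2 + 0 = -2)
T(D) = 2*D/(-2 + D) (T(D) = (D + D)/(D - 2) = (2*D)/(-2 + D) = 2*D/(-2 + D))
(-5 + 5)*T(A(b(4), 3)) + 8 = (-5 + 5)*(2*4/(-2 + 4)) + 8 = 0*(2*4/2) + 8 = 0*(2*4*(1/2)) + 8 = 0*4 + 8 = 0 + 8 = 8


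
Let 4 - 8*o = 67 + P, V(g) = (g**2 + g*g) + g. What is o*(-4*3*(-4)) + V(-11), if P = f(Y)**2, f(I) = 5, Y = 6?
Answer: -297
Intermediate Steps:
P = 25 (P = 5**2 = 25)
V(g) = g + 2*g**2 (V(g) = (g**2 + g**2) + g = 2*g**2 + g = g + 2*g**2)
o = -11 (o = 1/2 - (67 + 25)/8 = 1/2 - 1/8*92 = 1/2 - 23/2 = -11)
o*(-4*3*(-4)) + V(-11) = -11*(-4*3)*(-4) - 11*(1 + 2*(-11)) = -(-132)*(-4) - 11*(1 - 22) = -11*48 - 11*(-21) = -528 + 231 = -297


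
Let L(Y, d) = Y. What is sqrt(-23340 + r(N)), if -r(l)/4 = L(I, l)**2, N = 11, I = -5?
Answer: 4*I*sqrt(1465) ≈ 153.1*I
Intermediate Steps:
r(l) = -100 (r(l) = -4*(-5)**2 = -4*25 = -100)
sqrt(-23340 + r(N)) = sqrt(-23340 - 100) = sqrt(-23440) = 4*I*sqrt(1465)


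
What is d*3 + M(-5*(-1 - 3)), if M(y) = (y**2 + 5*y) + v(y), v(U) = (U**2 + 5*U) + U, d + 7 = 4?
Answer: 1011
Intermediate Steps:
d = -3 (d = -7 + 4 = -3)
v(U) = U**2 + 6*U
M(y) = y**2 + 5*y + y*(6 + y) (M(y) = (y**2 + 5*y) + y*(6 + y) = y**2 + 5*y + y*(6 + y))
d*3 + M(-5*(-1 - 3)) = -3*3 + (-5*(-1 - 3))*(11 + 2*(-5*(-1 - 3))) = -9 + (-5*(-4))*(11 + 2*(-5*(-4))) = -9 + 20*(11 + 2*20) = -9 + 20*(11 + 40) = -9 + 20*51 = -9 + 1020 = 1011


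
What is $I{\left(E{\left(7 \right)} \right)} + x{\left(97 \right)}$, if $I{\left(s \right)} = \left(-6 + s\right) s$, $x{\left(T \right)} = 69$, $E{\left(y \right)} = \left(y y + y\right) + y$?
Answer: $3660$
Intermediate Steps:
$E{\left(y \right)} = y^{2} + 2 y$ ($E{\left(y \right)} = \left(y^{2} + y\right) + y = \left(y + y^{2}\right) + y = y^{2} + 2 y$)
$I{\left(s \right)} = s \left(-6 + s\right)$
$I{\left(E{\left(7 \right)} \right)} + x{\left(97 \right)} = 7 \left(2 + 7\right) \left(-6 + 7 \left(2 + 7\right)\right) + 69 = 7 \cdot 9 \left(-6 + 7 \cdot 9\right) + 69 = 63 \left(-6 + 63\right) + 69 = 63 \cdot 57 + 69 = 3591 + 69 = 3660$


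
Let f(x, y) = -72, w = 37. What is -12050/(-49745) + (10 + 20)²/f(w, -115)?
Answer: -243905/19898 ≈ -12.258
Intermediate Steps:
-12050/(-49745) + (10 + 20)²/f(w, -115) = -12050/(-49745) + (10 + 20)²/(-72) = -12050*(-1/49745) + 30²*(-1/72) = 2410/9949 + 900*(-1/72) = 2410/9949 - 25/2 = -243905/19898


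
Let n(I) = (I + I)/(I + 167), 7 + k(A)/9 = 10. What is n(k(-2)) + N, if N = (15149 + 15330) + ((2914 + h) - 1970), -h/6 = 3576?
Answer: 966826/97 ≈ 9967.3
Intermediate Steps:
h = -21456 (h = -6*3576 = -21456)
k(A) = 27 (k(A) = -63 + 9*10 = -63 + 90 = 27)
n(I) = 2*I/(167 + I) (n(I) = (2*I)/(167 + I) = 2*I/(167 + I))
N = 9967 (N = (15149 + 15330) + ((2914 - 21456) - 1970) = 30479 + (-18542 - 1970) = 30479 - 20512 = 9967)
n(k(-2)) + N = 2*27/(167 + 27) + 9967 = 2*27/194 + 9967 = 2*27*(1/194) + 9967 = 27/97 + 9967 = 966826/97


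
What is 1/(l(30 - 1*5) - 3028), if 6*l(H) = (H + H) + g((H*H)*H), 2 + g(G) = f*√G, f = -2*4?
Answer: -3/9560 ≈ -0.00031381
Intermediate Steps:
f = -8
g(G) = -2 - 8*√G
l(H) = -⅓ - 4*√(H³)/3 + H/3 (l(H) = ((H + H) + (-2 - 8*√(H³)))/6 = (2*H + (-2 - 8*√(H³)))/6 = (-2 - 8*√(H³) + 2*H)/6 = -⅓ - 4*√(H³)/3 + H/3)
1/(l(30 - 1*5) - 3028) = 1/((-⅓ - 4*(30 - 1*5)^(3/2)/3 + (30 - 1*5)/3) - 3028) = 1/((-⅓ - 4*(30 - 5)^(3/2)/3 + (30 - 5)/3) - 3028) = 1/((-⅓ - 4*√(25³)/3 + (⅓)*25) - 3028) = 1/((-⅓ - 4*√15625/3 + 25/3) - 3028) = 1/((-⅓ - 4/3*125 + 25/3) - 3028) = 1/((-⅓ - 500/3 + 25/3) - 3028) = 1/(-476/3 - 3028) = 1/(-9560/3) = -3/9560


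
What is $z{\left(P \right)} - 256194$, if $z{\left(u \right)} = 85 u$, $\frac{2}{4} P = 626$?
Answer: $-149774$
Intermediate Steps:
$P = 1252$ ($P = 2 \cdot 626 = 1252$)
$z{\left(P \right)} - 256194 = 85 \cdot 1252 - 256194 = 106420 - 256194 = -149774$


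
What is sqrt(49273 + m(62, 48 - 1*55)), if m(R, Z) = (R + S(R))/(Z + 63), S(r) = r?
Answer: sqrt(9657942)/14 ≈ 221.98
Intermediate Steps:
m(R, Z) = 2*R/(63 + Z) (m(R, Z) = (R + R)/(Z + 63) = (2*R)/(63 + Z) = 2*R/(63 + Z))
sqrt(49273 + m(62, 48 - 1*55)) = sqrt(49273 + 2*62/(63 + (48 - 1*55))) = sqrt(49273 + 2*62/(63 + (48 - 55))) = sqrt(49273 + 2*62/(63 - 7)) = sqrt(49273 + 2*62/56) = sqrt(49273 + 2*62*(1/56)) = sqrt(49273 + 31/14) = sqrt(689853/14) = sqrt(9657942)/14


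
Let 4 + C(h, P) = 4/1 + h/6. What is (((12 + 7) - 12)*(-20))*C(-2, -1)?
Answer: 140/3 ≈ 46.667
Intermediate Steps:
C(h, P) = h/6 (C(h, P) = -4 + (4/1 + h/6) = -4 + (4*1 + h*(⅙)) = -4 + (4 + h/6) = h/6)
(((12 + 7) - 12)*(-20))*C(-2, -1) = (((12 + 7) - 12)*(-20))*((⅙)*(-2)) = ((19 - 12)*(-20))*(-⅓) = (7*(-20))*(-⅓) = -140*(-⅓) = 140/3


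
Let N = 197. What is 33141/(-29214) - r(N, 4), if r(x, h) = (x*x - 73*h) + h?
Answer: -375128545/9738 ≈ -38522.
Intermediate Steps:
r(x, h) = x**2 - 72*h (r(x, h) = (x**2 - 73*h) + h = x**2 - 72*h)
33141/(-29214) - r(N, 4) = 33141/(-29214) - (197**2 - 72*4) = 33141*(-1/29214) - (38809 - 288) = -11047/9738 - 1*38521 = -11047/9738 - 38521 = -375128545/9738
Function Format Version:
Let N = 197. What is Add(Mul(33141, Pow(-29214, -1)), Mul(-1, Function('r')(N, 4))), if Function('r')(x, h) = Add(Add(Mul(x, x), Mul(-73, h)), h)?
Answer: Rational(-375128545, 9738) ≈ -38522.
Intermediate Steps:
Function('r')(x, h) = Add(Pow(x, 2), Mul(-72, h)) (Function('r')(x, h) = Add(Add(Pow(x, 2), Mul(-73, h)), h) = Add(Pow(x, 2), Mul(-72, h)))
Add(Mul(33141, Pow(-29214, -1)), Mul(-1, Function('r')(N, 4))) = Add(Mul(33141, Pow(-29214, -1)), Mul(-1, Add(Pow(197, 2), Mul(-72, 4)))) = Add(Mul(33141, Rational(-1, 29214)), Mul(-1, Add(38809, -288))) = Add(Rational(-11047, 9738), Mul(-1, 38521)) = Add(Rational(-11047, 9738), -38521) = Rational(-375128545, 9738)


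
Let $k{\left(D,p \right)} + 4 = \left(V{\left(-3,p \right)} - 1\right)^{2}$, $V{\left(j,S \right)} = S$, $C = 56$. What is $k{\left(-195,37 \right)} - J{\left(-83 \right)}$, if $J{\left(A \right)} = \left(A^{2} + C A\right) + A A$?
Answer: $-7838$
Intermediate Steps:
$J{\left(A \right)} = 2 A^{2} + 56 A$ ($J{\left(A \right)} = \left(A^{2} + 56 A\right) + A A = \left(A^{2} + 56 A\right) + A^{2} = 2 A^{2} + 56 A$)
$k{\left(D,p \right)} = -4 + \left(-1 + p\right)^{2}$ ($k{\left(D,p \right)} = -4 + \left(p - 1\right)^{2} = -4 + \left(-1 + p\right)^{2}$)
$k{\left(-195,37 \right)} - J{\left(-83 \right)} = \left(-4 + \left(-1 + 37\right)^{2}\right) - 2 \left(-83\right) \left(28 - 83\right) = \left(-4 + 36^{2}\right) - 2 \left(-83\right) \left(-55\right) = \left(-4 + 1296\right) - 9130 = 1292 - 9130 = -7838$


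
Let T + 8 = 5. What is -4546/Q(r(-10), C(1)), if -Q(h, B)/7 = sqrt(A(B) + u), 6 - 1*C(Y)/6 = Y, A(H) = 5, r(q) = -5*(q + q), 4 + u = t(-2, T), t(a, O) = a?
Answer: -4546*I/7 ≈ -649.43*I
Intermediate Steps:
T = -3 (T = -8 + 5 = -3)
u = -6 (u = -4 - 2 = -6)
r(q) = -10*q
C(Y) = 36 - 6*Y
Q(h, B) = -7*I (Q(h, B) = -7*sqrt(5 - 6) = -7*I)
-4546/Q(r(-10), C(1)) = -4546*I/7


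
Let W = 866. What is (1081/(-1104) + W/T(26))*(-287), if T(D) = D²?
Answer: -702863/8112 ≈ -86.645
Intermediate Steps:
(1081/(-1104) + W/T(26))*(-287) = (1081/(-1104) + 866/(26²))*(-287) = (1081*(-1/1104) + 866/676)*(-287) = (-47/48 + 866*(1/676))*(-287) = (-47/48 + 433/338)*(-287) = (2449/8112)*(-287) = -702863/8112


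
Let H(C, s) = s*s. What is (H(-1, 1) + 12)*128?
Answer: 1664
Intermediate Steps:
H(C, s) = s²
(H(-1, 1) + 12)*128 = (1² + 12)*128 = (1 + 12)*128 = 13*128 = 1664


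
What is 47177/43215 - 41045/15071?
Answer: -1062755108/651293265 ≈ -1.6318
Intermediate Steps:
47177/43215 - 41045/15071 = -1062755108/651293265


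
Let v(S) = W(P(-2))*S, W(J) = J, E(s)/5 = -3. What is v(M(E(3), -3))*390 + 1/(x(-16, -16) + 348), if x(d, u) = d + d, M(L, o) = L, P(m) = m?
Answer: 3697201/316 ≈ 11700.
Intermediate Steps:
E(s) = -15 (E(s) = 5*(-3) = -15)
x(d, u) = 2*d
v(S) = -2*S
v(M(E(3), -3))*390 + 1/(x(-16, -16) + 348) = -2*(-15)*390 + 1/(2*(-16) + 348) = 30*390 + 1/(-32 + 348) = 11700 + 1/316 = 3697201/316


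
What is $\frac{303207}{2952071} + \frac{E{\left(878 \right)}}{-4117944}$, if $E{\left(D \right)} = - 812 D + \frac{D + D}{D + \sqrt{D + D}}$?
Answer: $\frac{734355447014047}{2662265410583256} + \frac{\sqrt{439}}{901829736} \approx 0.27584$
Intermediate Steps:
$E{\left(D \right)} = - 812 D + \frac{2 D}{D + \sqrt{2} \sqrt{D}}$ ($E{\left(D \right)} = - 812 D + \frac{2 D}{D + \sqrt{2 D}} = - 812 D + \frac{2 D}{D + \sqrt{2} \sqrt{D}}$)
$\frac{303207}{2952071} + \frac{E{\left(878 \right)}}{-4117944} = \frac{303207}{2952071} + \frac{2 \frac{1}{878 + \sqrt{2} \sqrt{878}} \left(878 - 406 \cdot 878^{2} - 406 \sqrt{2} \cdot 878^{\frac{3}{2}}\right)}{-4117944} = 303207 \cdot \frac{1}{2952071} + \frac{2 \left(878 - 312978904 - 406 \sqrt{2} \cdot 878 \sqrt{878}\right)}{878 + 2 \sqrt{439}} \left(- \frac{1}{4117944}\right) = \frac{303207}{2952071} + \frac{2 \left(878 - 312978904 - 712936 \sqrt{439}\right)}{878 + 2 \sqrt{439}} \left(- \frac{1}{4117944}\right) = \frac{303207}{2952071} + \frac{2 \left(-312978026 - 712936 \sqrt{439}\right)}{878 + 2 \sqrt{439}} \left(- \frac{1}{4117944}\right) = \frac{303207}{2952071} - \frac{-312978026 - 712936 \sqrt{439}}{2058972 \left(878 + 2 \sqrt{439}\right)}$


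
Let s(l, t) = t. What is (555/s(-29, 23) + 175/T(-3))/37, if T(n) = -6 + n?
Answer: 970/7659 ≈ 0.12665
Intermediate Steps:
(555/s(-29, 23) + 175/T(-3))/37 = (555/23 + 175/(-6 - 3))/37 = (555*(1/23) + 175/(-9))*(1/37) = (555/23 + 175*(-⅑))*(1/37) = (555/23 - 175/9)*(1/37) = (970/207)*(1/37) = 970/7659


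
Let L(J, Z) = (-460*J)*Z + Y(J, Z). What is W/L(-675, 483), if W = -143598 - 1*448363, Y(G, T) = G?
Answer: -591961/149970825 ≈ -0.0039472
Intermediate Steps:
W = -591961 (W = -143598 - 448363 = -591961)
L(J, Z) = J - 460*J*Z (L(J, Z) = (-460*J)*Z + J = -460*J*Z + J = J - 460*J*Z)
W/L(-675, 483) = -591961*(-1/(675*(1 - 460*483))) = -591961*(-1/(675*(1 - 222180))) = -591961/((-675*(-222179))) = -591961/149970825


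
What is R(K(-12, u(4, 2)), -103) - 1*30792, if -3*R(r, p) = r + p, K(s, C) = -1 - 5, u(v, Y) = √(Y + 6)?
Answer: -92267/3 ≈ -30756.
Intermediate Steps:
u(v, Y) = √(6 + Y)
K(s, C) = -6
R(r, p) = -p/3 - r/3 (R(r, p) = -(r + p)/3 = -(p + r)/3 = -p/3 - r/3)
R(K(-12, u(4, 2)), -103) - 1*30792 = (-⅓*(-103) - ⅓*(-6)) - 1*30792 = (103/3 + 2) - 30792 = 109/3 - 30792 = -92267/3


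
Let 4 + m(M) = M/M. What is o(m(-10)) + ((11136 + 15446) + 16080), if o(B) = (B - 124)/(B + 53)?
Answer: 2132973/50 ≈ 42659.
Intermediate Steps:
m(M) = -3 (m(M) = -4 + M/M = -4 + 1 = -3)
o(B) = (-124 + B)/(53 + B)
o(m(-10)) + ((11136 + 15446) + 16080) = (-124 - 3)/(53 - 3) + ((11136 + 15446) + 16080) = -127/50 + (26582 + 16080) = (1/50)*(-127) + 42662 = -127/50 + 42662 = 2132973/50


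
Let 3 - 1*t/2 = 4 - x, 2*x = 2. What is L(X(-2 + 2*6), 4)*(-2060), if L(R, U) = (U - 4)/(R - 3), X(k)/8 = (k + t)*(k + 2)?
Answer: 0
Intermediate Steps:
x = 1 (x = (1/2)*2 = 1)
t = 0 (t = 6 - 2*(4 - 1*1) = 6 - 2*(4 - 1) = 6 - 2*3 = 6 - 6 = 0)
X(k) = 8*k*(2 + k) (X(k) = 8*((k + 0)*(k + 2)) = 8*(k*(2 + k)) = 8*k*(2 + k))
L(R, U) = (-4 + U)/(-3 + R)
L(X(-2 + 2*6), 4)*(-2060) = ((-4 + 4)/(-3 + 8*(-2 + 2*6)*(2 + (-2 + 2*6))))*(-2060) = (0/(-3 + 8*(-2 + 12)*(2 + (-2 + 12))))*(-2060) = (0/(-3 + 8*10*(2 + 10)))*(-2060) = (0/(-3 + 8*10*12))*(-2060) = (0/(-3 + 960))*(-2060) = (0/957)*(-2060) = ((1/957)*0)*(-2060) = 0*(-2060) = 0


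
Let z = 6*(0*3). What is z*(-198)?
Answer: 0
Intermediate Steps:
z = 0 (z = 6*0 = 0)
z*(-198) = 0*(-198) = 0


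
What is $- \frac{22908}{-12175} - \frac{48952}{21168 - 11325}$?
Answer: $- \frac{370507156}{119838525} \approx -3.0917$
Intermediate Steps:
$- \frac{22908}{-12175} - \frac{48952}{21168 - 11325} = \left(-22908\right) \left(- \frac{1}{12175}\right) - \frac{48952}{21168 - 11325} = \frac{22908}{12175} - \frac{48952}{9843} = - \frac{370507156}{119838525}$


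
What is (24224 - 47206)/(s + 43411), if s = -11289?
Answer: -11491/16061 ≈ -0.71546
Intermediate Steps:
(24224 - 47206)/(s + 43411) = (24224 - 47206)/(-11289 + 43411) = -22982/32122 = -22982*1/32122 = -11491/16061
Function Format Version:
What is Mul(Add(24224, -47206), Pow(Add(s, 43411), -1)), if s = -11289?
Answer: Rational(-11491, 16061) ≈ -0.71546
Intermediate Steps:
Mul(Add(24224, -47206), Pow(Add(s, 43411), -1)) = Mul(Add(24224, -47206), Pow(Add(-11289, 43411), -1)) = Mul(-22982, Pow(32122, -1)) = Mul(-22982, Rational(1, 32122)) = Rational(-11491, 16061)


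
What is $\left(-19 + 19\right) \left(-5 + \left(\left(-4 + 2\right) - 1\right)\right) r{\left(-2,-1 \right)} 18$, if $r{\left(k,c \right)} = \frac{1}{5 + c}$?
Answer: $0$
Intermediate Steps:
$\left(-19 + 19\right) \left(-5 + \left(\left(-4 + 2\right) - 1\right)\right) r{\left(-2,-1 \right)} 18 = \left(-19 + 19\right) \frac{-5 + \left(\left(-4 + 2\right) - 1\right)}{5 - 1} \cdot 18 = 0 \frac{-5 - 3}{4} \cdot 18 = 0 \left(-5 - 3\right) \frac{1}{4} \cdot 18 = 0 \left(\left(-8\right) \frac{1}{4}\right) 18 = 0 \left(-2\right) 18 = 0 \cdot 18 = 0$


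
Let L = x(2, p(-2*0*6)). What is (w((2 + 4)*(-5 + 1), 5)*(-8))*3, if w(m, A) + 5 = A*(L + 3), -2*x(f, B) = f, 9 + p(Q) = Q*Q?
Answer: -120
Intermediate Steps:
p(Q) = -9 + Q**2 (p(Q) = -9 + Q*Q = -9 + Q**2)
x(f, B) = -f/2
L = -1 (L = -1/2*2 = -1)
w(m, A) = -5 + 2*A (w(m, A) = -5 + A*(-1 + 3) = -5 + A*2 = -5 + 2*A)
(w((2 + 4)*(-5 + 1), 5)*(-8))*3 = ((-5 + 2*5)*(-8))*3 = ((-5 + 10)*(-8))*3 = (5*(-8))*3 = -40*3 = -120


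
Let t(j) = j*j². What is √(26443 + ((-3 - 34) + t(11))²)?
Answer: √1700879 ≈ 1304.2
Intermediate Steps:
t(j) = j³
√(26443 + ((-3 - 34) + t(11))²) = √(26443 + ((-3 - 34) + 11³)²) = √(26443 + (-37 + 1331)²) = √(26443 + 1294²) = √(26443 + 1674436) = √1700879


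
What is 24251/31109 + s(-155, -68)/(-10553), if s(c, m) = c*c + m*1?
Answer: -489357510/328293277 ≈ -1.4906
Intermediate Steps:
s(c, m) = m + c**2 (s(c, m) = c**2 + m = m + c**2)
24251/31109 + s(-155, -68)/(-10553) = 24251/31109 + (-68 + (-155)**2)/(-10553) = 24251*(1/31109) + (-68 + 24025)*(-1/10553) = 24251/31109 + 23957*(-1/10553) = 24251/31109 - 23957/10553 = -489357510/328293277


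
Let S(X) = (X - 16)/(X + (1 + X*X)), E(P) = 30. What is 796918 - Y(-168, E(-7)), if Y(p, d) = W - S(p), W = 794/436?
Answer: 4874278796327/6116426 ≈ 7.9692e+5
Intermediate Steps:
W = 397/218 (W = 794*(1/436) = 397/218 ≈ 1.8211)
S(X) = (-16 + X)/(1 + X + X²) (S(X) = (-16 + X)/(X + (1 + X²)) = (-16 + X)/(1 + X + X²))
Y(p, d) = 397/218 - (-16 + p)/(1 + p + p²)
796918 - Y(-168, E(-7)) = 796918 - (3885 + 179*(-168) + 397*(-168)²)/(218*(1 - 168 + (-168)²)) = 796918 - (3885 - 30072 + 397*28224)/(218*(1 - 168 + 28224)) = 796918 - (3885 - 30072 + 11204928)/(218*28057) = 796918 - 11178741/(218*28057) = 796918 - 1*11178741/6116426 = 796918 - 11178741/6116426 = 4874278796327/6116426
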